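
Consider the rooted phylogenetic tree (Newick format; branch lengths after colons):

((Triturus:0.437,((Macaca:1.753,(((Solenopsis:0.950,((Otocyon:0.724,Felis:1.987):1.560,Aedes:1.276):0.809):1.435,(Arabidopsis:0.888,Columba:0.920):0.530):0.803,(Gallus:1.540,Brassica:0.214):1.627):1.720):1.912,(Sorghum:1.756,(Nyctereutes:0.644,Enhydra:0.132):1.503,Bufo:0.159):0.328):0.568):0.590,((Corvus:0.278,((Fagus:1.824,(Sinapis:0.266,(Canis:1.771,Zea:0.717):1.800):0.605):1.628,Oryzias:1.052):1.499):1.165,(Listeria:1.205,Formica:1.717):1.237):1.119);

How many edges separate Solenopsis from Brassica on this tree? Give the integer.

The MRCA of Solenopsis and Brassica is the node subtending (((Solenopsis,((Otocyon,Felis),Aedes)),(Arabidopsis,Columba)),(Gallus,Brassica)).
From Solenopsis up to that node: 3 branches. From Brassica up to the same node: 2 branches. Total: 3 + 2 = 5.

5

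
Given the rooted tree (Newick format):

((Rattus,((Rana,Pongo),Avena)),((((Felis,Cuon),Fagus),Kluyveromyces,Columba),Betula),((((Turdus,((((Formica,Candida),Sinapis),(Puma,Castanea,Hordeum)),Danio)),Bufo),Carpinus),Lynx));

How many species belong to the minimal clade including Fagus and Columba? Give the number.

The MRCA of Fagus and Columba is the node subtending (((Felis,Cuon),Fagus),Kluyveromyces,Columba).
That clade contains 5 terminal taxa: Columba, Cuon, Fagus, Felis, Kluyveromyces.

5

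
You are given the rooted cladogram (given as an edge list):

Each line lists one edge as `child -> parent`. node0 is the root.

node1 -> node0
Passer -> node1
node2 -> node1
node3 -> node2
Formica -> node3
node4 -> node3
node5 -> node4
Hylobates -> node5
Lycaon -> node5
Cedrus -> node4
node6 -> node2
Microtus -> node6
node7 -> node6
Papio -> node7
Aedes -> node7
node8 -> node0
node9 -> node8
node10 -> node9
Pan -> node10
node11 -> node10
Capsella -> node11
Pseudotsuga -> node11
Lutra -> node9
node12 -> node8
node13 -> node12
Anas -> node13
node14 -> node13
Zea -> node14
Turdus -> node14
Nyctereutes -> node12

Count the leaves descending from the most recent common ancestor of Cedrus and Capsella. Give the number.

The MRCA of Cedrus and Capsella is the root, so the clade is the entire tree.
That clade contains 16 terminal taxa: Aedes, Anas, Capsella, Cedrus, Formica, Hylobates, Lutra, Lycaon, Microtus, Nyctereutes, Pan, Papio, Passer, Pseudotsuga, Turdus, Zea.

16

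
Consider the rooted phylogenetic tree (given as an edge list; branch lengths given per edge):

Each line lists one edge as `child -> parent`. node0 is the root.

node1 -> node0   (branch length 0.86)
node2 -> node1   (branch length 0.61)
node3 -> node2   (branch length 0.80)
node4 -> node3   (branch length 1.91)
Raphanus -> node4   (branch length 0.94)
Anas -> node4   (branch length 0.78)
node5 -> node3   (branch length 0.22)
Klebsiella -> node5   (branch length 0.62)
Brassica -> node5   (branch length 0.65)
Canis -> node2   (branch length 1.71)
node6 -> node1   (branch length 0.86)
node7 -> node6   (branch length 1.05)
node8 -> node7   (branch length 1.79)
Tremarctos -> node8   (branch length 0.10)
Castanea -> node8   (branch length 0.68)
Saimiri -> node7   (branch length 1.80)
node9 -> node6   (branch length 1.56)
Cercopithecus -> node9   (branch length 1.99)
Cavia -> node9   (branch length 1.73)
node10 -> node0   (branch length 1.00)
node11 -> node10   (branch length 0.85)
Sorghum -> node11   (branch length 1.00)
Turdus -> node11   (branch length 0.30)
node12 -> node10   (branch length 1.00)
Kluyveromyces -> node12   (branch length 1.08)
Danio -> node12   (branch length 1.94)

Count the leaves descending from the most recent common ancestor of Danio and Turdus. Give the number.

The MRCA of Danio and Turdus is the node subtending ((Sorghum,Turdus),(Kluyveromyces,Danio)).
That clade contains 4 terminal taxa: Danio, Kluyveromyces, Sorghum, Turdus.

4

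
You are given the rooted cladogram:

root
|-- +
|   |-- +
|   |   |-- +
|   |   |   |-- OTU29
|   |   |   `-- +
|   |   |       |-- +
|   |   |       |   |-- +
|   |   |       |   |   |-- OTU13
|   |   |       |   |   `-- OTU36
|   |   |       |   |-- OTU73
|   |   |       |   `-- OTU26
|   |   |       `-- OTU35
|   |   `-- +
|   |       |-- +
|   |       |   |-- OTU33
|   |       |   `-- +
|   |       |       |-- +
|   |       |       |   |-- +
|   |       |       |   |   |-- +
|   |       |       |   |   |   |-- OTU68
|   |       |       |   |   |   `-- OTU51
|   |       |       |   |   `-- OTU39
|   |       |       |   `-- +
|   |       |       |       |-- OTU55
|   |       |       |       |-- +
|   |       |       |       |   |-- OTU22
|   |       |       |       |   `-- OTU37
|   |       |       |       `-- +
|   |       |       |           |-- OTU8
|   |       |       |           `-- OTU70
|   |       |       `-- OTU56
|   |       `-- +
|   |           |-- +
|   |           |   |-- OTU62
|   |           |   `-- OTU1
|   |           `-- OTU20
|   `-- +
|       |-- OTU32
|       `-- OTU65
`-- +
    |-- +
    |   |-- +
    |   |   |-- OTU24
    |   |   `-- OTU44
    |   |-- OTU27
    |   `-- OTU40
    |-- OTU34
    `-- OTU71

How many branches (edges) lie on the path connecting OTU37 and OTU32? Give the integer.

10

The MRCA of OTU37 and OTU32 is the node subtending (((OTU29,(((OTU13,OTU36),OTU73,OTU26),OTU35)),((OTU33,((((OTU68,OTU51),OTU39),(OTU55,(OTU22,OTU37),(OTU8,OTU70))),OTU56)),((OTU62,OTU1),OTU20))),(OTU32,OTU65)).
From OTU37 up to that node: 8 branches. From OTU32 up to the same node: 2 branches. Total: 8 + 2 = 10.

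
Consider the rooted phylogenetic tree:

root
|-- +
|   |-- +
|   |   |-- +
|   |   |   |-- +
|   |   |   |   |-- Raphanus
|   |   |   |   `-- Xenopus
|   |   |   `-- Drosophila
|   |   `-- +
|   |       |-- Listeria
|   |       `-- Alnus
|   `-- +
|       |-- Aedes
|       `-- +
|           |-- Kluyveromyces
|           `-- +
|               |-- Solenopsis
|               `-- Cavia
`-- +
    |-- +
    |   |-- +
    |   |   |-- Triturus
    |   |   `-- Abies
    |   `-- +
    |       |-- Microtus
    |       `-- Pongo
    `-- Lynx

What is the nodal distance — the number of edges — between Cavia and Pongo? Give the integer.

9

The MRCA of Cavia and Pongo is the root of the tree.
From Cavia up to that node: 5 branches. From Pongo up to the same node: 4 branches. Total: 5 + 4 = 9.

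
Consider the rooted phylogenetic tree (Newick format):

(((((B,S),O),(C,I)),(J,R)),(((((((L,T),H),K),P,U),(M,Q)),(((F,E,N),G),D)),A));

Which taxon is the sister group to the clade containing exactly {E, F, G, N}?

D

The clade containing exactly {E, F, G, N} attaches to the tree at the node subtending (((F,E,N),G),D).
The other lineage descending from that same node — the sister group — is the single tip D.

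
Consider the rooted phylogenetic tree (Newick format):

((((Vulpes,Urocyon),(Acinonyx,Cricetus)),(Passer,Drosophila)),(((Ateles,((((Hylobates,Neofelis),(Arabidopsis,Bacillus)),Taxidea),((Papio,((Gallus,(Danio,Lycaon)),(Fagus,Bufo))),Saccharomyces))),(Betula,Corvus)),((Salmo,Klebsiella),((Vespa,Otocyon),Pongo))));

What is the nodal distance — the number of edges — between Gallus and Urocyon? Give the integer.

13

The MRCA of Gallus and Urocyon is the root of the tree.
From Gallus up to that node: 9 branches. From Urocyon up to the same node: 4 branches. Total: 9 + 4 = 13.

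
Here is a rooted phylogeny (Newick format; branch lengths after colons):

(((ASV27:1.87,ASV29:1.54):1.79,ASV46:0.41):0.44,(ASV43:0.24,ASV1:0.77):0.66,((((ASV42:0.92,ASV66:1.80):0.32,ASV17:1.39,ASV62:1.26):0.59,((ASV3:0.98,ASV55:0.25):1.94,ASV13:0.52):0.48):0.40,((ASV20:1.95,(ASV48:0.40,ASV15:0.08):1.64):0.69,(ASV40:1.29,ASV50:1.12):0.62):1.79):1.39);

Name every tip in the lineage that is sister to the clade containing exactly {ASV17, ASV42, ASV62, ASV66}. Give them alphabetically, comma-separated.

ASV13, ASV3, ASV55

The clade containing exactly {ASV17, ASV42, ASV62, ASV66} attaches to the tree at the node subtending (((ASV42,ASV66),ASV17,ASV62),((ASV3,ASV55),ASV13)).
The other lineage descending from that same node — the sister group — is ((ASV3,ASV55),ASV13); its 3 tips in alphabetical order are the answer.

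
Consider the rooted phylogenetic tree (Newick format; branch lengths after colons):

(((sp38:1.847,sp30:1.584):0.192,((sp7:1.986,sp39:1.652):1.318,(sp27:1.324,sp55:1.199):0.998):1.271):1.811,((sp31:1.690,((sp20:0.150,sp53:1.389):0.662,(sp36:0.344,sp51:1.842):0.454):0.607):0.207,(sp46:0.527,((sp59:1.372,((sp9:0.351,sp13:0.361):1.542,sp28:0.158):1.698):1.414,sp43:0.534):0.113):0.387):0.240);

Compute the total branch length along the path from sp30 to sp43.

4.861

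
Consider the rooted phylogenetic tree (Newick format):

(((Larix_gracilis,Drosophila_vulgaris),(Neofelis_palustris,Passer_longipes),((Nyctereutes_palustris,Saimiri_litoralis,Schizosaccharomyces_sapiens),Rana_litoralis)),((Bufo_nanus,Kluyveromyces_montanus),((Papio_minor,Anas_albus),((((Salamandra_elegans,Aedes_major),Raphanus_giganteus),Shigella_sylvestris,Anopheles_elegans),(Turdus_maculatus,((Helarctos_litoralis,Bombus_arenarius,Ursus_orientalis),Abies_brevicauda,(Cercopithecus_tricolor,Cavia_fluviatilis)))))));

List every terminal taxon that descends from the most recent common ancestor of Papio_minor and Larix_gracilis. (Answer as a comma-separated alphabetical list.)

Abies_brevicauda, Aedes_major, Anas_albus, Anopheles_elegans, Bombus_arenarius, Bufo_nanus, Cavia_fluviatilis, Cercopithecus_tricolor, Drosophila_vulgaris, Helarctos_litoralis, Kluyveromyces_montanus, Larix_gracilis, Neofelis_palustris, Nyctereutes_palustris, Papio_minor, Passer_longipes, Rana_litoralis, Raphanus_giganteus, Saimiri_litoralis, Salamandra_elegans, Schizosaccharomyces_sapiens, Shigella_sylvestris, Turdus_maculatus, Ursus_orientalis

Tracing Papio_minor: it sits inside (Papio_minor,Anas_albus).
Tracing Larix_gracilis: it sits inside (Larix_gracilis,Drosophila_vulgaris).
The smallest clade enclosing both is the whole tree (their MRCA is the root), so the answer is all 24 tips in alphabetical order.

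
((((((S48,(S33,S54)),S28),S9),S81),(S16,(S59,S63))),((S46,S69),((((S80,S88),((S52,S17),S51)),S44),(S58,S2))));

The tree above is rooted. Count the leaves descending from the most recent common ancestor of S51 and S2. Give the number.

The MRCA of S51 and S2 is the node subtending ((((S80,S88),((S52,S17),S51)),S44),(S58,S2)).
That clade contains 8 terminal taxa: S17, S2, S44, S51, S52, S58, S80, S88.

8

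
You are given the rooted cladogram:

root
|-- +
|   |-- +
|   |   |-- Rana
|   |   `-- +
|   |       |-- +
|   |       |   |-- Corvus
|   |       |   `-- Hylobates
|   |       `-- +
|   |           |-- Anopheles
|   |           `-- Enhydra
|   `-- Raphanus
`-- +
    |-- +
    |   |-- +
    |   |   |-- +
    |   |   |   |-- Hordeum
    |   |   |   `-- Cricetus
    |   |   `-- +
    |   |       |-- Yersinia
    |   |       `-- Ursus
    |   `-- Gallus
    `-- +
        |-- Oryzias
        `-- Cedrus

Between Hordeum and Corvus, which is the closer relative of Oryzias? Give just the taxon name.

Hordeum

The MRCA of Oryzias and Hordeum subtends ((((Hordeum,Cricetus),(Yersinia,Ursus)),Gallus),(Oryzias,Cedrus)) (7 taxa).
The MRCA of Oryzias and Corvus is the root, subtending the entire tree (13 taxa).
The first is nested inside the second, so Oryzias shares a more recent common ancestor with Hordeum.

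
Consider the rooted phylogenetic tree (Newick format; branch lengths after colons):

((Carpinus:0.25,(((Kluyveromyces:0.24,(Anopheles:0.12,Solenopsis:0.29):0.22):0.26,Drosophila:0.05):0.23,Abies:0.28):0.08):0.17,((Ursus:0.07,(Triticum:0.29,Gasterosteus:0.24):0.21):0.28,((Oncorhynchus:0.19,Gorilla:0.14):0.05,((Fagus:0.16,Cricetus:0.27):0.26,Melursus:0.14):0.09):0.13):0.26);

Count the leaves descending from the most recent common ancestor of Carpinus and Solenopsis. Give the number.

6

The MRCA of Carpinus and Solenopsis is the node subtending (Carpinus,(((Kluyveromyces,(Anopheles,Solenopsis)),Drosophila),Abies)).
That clade contains 6 terminal taxa: Abies, Anopheles, Carpinus, Drosophila, Kluyveromyces, Solenopsis.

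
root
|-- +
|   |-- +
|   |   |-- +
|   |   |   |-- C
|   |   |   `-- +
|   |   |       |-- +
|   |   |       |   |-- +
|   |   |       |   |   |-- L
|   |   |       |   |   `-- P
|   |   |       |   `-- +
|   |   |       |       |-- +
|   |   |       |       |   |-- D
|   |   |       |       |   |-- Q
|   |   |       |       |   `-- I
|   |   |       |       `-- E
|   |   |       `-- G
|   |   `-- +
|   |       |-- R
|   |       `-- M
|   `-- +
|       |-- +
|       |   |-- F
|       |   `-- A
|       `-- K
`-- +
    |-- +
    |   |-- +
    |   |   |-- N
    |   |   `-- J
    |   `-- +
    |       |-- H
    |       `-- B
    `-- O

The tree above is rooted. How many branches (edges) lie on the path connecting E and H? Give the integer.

The MRCA of E and H is the root of the tree.
From E up to that node: 7 branches. From H up to the same node: 4 branches. Total: 7 + 4 = 11.

11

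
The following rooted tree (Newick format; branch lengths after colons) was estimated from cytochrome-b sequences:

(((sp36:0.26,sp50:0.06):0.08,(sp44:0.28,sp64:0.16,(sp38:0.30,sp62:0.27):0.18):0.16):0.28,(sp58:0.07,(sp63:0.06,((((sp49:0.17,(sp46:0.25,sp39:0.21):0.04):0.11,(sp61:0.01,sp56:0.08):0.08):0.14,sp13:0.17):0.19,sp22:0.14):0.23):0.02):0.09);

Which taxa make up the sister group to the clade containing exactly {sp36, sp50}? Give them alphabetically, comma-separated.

sp38, sp44, sp62, sp64

The clade containing exactly {sp36, sp50} attaches to the tree at the node subtending ((sp36,sp50),(sp44,sp64,(sp38,sp62))).
The other lineage descending from that same node — the sister group — is (sp44,sp64,(sp38,sp62)); its 4 tips in alphabetical order are the answer.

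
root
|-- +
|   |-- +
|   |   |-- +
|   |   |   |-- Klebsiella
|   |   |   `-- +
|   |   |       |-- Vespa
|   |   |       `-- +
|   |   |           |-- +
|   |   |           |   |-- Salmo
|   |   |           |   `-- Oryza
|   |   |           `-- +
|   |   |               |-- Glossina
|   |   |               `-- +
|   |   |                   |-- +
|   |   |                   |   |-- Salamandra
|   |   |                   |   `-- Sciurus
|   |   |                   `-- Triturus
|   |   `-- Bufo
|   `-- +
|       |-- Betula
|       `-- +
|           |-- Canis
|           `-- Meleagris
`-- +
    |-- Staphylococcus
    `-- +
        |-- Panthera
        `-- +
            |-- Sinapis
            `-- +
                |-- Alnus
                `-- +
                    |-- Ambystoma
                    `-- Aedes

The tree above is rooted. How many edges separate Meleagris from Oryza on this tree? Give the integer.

9

The MRCA of Meleagris and Oryza is the node subtending (((Klebsiella,(Vespa,((Salmo,Oryza),(Glossina,((Salamandra,Sciurus),Triturus))))),Bufo),(Betula,(Canis,Meleagris))).
From Meleagris up to that node: 3 branches. From Oryza up to the same node: 6 branches. Total: 3 + 6 = 9.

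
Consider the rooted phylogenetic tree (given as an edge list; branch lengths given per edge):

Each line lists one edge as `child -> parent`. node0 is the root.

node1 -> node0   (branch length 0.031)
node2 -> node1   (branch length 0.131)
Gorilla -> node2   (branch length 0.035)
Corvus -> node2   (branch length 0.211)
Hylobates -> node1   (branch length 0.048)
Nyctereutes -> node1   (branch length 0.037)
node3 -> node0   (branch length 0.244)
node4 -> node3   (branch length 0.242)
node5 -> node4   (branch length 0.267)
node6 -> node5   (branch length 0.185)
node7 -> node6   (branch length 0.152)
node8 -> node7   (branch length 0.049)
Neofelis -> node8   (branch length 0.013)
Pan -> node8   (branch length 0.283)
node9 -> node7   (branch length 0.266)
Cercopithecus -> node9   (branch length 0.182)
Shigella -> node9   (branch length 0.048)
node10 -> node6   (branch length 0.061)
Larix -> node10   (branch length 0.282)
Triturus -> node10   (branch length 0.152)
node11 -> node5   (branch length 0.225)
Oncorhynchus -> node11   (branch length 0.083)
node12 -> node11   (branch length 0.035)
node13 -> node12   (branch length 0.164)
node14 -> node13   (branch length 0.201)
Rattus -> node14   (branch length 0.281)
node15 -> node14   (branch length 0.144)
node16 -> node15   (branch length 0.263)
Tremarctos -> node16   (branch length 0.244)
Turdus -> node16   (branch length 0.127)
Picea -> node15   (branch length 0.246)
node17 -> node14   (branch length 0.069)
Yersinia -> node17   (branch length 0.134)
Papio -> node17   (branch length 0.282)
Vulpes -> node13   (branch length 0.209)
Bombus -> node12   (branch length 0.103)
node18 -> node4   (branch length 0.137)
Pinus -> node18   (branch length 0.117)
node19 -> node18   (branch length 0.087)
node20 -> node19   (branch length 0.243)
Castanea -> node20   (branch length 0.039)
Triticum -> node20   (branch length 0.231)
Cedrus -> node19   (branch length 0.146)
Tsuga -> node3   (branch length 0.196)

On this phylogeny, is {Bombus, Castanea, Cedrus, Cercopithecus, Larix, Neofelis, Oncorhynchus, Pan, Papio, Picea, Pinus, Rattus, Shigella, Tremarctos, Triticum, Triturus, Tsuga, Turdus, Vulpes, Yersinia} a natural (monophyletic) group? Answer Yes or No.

The most recent common ancestor of these taxa subtends ((((((Neofelis,Pan),(Cercopithecus,Shigella)),(Larix,Triturus)),(Oncorhynchus,(((Rattus,((Tremarctos,Turdus),Picea),(Yersinia,Papio)),Vulpes),Bombus))),(Pinus,((Castanea,Triticum),Cedrus))),Tsuga).
That clade has exactly 20 tips — every listed taxon and nothing else — so the group is monophyletic.

Yes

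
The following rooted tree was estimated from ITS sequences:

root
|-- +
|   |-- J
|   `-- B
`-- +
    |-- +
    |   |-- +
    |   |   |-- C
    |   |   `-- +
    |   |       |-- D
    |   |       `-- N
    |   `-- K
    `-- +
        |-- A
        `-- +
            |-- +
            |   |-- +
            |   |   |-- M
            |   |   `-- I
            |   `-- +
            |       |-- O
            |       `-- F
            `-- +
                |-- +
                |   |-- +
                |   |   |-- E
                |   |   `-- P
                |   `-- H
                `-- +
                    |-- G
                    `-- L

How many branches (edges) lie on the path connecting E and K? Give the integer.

The MRCA of E and K is the node subtending (((C,(D,N)),K),(A,(((M,I),(O,F)),(((E,P),H),(G,L))))).
From E up to that node: 6 branches. From K up to the same node: 2 branches. Total: 6 + 2 = 8.

8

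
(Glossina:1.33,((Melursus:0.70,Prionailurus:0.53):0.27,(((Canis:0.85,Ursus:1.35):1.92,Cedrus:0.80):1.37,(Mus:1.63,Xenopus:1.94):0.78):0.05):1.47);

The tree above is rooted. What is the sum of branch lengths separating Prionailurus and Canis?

The path runs Prionailurus → … → MRCA → … → Canis; the MRCA is the node subtending ((Melursus,Prionailurus),(((Canis,Ursus),Cedrus),(Mus,Xenopus))).
Branch lengths along that path: 0.53 + 0.27 + 0.05 + 1.37 + 1.92 + 0.85 = 4.99.

4.99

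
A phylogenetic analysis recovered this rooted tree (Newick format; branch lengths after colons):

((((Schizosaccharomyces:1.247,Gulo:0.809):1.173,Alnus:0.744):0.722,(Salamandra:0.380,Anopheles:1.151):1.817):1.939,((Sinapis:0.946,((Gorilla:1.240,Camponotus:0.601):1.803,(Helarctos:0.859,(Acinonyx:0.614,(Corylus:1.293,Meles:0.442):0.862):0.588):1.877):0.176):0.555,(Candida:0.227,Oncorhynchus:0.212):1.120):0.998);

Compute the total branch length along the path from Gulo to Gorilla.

The path runs Gulo → … → MRCA → … → Gorilla; the MRCA is the root of the tree.
Branch lengths along that path: 0.809 + 1.173 + 0.722 + 1.939 + 0.998 + 0.555 + 0.176 + 1.803 + 1.240 = 9.415.

9.415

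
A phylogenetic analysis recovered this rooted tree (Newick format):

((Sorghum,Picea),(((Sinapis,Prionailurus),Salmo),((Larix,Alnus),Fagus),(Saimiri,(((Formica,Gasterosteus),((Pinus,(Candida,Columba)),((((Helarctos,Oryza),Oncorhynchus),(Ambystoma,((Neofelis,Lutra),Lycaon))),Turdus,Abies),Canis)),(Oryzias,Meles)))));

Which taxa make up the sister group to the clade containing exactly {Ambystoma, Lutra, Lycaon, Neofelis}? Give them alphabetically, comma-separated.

The clade containing exactly {Ambystoma, Lutra, Lycaon, Neofelis} attaches to the tree at the node subtending (((Helarctos,Oryza),Oncorhynchus),(Ambystoma,((Neofelis,Lutra),Lycaon))).
The other lineage descending from that same node — the sister group — is ((Helarctos,Oryza),Oncorhynchus); its 3 tips in alphabetical order are the answer.

Helarctos, Oncorhynchus, Oryza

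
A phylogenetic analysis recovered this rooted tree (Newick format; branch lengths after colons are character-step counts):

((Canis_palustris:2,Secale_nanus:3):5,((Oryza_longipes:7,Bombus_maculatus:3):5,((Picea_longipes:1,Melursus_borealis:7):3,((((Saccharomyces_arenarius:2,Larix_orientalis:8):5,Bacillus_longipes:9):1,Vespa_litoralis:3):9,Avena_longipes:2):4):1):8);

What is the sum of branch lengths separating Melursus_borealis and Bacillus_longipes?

33

The path runs Melursus_borealis → … → MRCA → … → Bacillus_longipes; the MRCA is the node subtending ((Picea_longipes,Melursus_borealis),((((Saccharomyces_arenarius,Larix_orientalis),Bacillus_longipes),Vespa_litoralis),Avena_longipes)).
Branch lengths along that path: 7 + 3 + 4 + 9 + 1 + 9 = 33.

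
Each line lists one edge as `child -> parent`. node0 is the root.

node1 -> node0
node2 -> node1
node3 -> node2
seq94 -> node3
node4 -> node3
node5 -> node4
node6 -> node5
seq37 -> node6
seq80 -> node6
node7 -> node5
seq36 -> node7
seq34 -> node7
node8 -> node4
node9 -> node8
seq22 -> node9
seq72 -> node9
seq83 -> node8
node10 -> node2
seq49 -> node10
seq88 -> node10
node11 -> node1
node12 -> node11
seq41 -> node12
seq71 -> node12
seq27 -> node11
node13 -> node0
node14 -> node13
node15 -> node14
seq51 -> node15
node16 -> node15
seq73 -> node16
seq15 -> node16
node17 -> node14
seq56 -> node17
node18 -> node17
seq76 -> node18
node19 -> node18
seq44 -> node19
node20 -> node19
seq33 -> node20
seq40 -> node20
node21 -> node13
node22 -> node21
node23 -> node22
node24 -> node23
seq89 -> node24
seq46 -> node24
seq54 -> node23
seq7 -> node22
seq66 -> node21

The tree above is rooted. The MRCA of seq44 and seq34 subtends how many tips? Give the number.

26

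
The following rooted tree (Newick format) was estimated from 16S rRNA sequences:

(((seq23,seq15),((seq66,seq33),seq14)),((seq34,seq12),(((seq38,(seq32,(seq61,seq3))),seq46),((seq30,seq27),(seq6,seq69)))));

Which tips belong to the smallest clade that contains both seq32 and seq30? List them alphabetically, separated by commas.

seq27, seq3, seq30, seq32, seq38, seq46, seq6, seq61, seq69

Tracing seq32: it sits inside (seq32,(seq61,seq3)).
Tracing seq30: it sits inside (seq30,seq27).
The smallest clade enclosing both is (((seq38,(seq32,(seq61,seq3))),seq46),((seq30,seq27),(seq6,seq69))); the answer is its 9 terminal taxa in alphabetical order.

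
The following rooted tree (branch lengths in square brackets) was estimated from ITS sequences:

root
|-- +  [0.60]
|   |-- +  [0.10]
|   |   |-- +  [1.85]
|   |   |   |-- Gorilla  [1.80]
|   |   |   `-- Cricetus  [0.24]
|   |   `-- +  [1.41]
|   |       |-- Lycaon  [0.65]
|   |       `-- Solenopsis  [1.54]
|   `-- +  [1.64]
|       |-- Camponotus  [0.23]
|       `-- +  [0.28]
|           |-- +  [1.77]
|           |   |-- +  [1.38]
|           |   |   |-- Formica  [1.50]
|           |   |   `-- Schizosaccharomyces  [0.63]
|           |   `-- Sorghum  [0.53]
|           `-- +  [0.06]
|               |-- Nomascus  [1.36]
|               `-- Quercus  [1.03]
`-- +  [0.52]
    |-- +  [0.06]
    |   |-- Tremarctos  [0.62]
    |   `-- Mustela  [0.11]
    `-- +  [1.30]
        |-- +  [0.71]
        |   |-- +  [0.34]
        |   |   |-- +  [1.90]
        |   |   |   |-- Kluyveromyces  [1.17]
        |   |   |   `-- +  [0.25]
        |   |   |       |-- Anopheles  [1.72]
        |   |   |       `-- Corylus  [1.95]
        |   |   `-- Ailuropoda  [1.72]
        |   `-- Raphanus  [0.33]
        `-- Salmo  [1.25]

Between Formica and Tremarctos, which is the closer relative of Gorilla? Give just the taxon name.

Formica

The MRCA of Gorilla and Formica subtends (((Gorilla,Cricetus),(Lycaon,Solenopsis)),(Camponotus,(((Formica,Schizosaccharomyces),Sorghum),(Nomascus,Quercus)))) (10 taxa).
The MRCA of Gorilla and Tremarctos is the root, subtending the entire tree (18 taxa).
The first is nested inside the second, so Gorilla shares a more recent common ancestor with Formica.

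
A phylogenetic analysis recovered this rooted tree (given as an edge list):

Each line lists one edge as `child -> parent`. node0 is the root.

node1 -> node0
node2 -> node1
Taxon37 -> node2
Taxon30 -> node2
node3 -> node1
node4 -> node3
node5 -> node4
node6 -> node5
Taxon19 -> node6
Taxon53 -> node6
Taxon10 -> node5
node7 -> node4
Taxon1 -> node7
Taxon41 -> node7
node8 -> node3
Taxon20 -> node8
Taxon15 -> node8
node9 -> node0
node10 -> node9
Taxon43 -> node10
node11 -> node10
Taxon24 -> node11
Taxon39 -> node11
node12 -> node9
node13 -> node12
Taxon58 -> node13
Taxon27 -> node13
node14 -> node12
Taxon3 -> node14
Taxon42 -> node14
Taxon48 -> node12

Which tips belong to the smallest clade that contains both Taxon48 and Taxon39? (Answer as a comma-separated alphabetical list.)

Tracing Taxon48: it sits inside ((Taxon58,Taxon27),(Taxon3,Taxon42),Taxon48).
Tracing Taxon39: it sits inside (Taxon24,Taxon39).
The smallest clade enclosing both is ((Taxon43,(Taxon24,Taxon39)),((Taxon58,Taxon27),(Taxon3,Taxon42),Taxon48)); the answer is its 8 terminal taxa in alphabetical order.

Taxon24, Taxon27, Taxon3, Taxon39, Taxon42, Taxon43, Taxon48, Taxon58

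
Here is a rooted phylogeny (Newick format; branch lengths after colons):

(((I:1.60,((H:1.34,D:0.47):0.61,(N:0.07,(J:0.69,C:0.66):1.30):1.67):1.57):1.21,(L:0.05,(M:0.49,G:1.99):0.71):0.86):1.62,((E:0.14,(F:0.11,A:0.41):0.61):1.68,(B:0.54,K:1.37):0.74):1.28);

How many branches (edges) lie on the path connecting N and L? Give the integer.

6

The MRCA of N and L is the node subtending ((I,((H,D),(N,(J,C)))),(L,(M,G))).
From N up to that node: 4 branches. From L up to the same node: 2 branches. Total: 4 + 2 = 6.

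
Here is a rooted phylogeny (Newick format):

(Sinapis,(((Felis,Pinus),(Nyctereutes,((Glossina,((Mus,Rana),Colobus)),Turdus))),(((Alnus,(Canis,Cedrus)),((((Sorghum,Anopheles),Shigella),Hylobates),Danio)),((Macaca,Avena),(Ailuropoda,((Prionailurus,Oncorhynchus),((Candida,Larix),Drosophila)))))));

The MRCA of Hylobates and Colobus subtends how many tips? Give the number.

The MRCA of Hylobates and Colobus is the node subtending (((Felis,Pinus),(Nyctereutes,((Glossina,((Mus,Rana),Colobus)),Turdus))),(((Alnus,(Canis,Cedrus)),((((Sorghum,Anopheles),Shigella),Hylobates),Danio)),((Macaca,Avena),(Ailuropoda,((Prionailurus,Oncorhynchus),((Candida,Larix),Drosophila)))))).
That clade contains 24 terminal taxa: Ailuropoda, Alnus, Anopheles, Avena, Candida, Canis, Cedrus, Colobus, Danio, Drosophila, Felis, Glossina, Hylobates, Larix, Macaca, Mus, Nyctereutes, Oncorhynchus, Pinus, Prionailurus, Rana, Shigella, Sorghum, Turdus.

24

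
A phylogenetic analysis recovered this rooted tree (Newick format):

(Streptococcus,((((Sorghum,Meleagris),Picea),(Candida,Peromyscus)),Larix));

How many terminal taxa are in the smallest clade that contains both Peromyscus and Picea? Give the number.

5

The MRCA of Peromyscus and Picea is the node subtending (((Sorghum,Meleagris),Picea),(Candida,Peromyscus)).
That clade contains 5 terminal taxa: Candida, Meleagris, Peromyscus, Picea, Sorghum.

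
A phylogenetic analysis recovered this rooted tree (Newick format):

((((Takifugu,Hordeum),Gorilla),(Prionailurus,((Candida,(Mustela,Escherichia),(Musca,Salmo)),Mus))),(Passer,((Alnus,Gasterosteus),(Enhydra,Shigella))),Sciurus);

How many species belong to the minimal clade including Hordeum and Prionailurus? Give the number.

10

The MRCA of Hordeum and Prionailurus is the node subtending (((Takifugu,Hordeum),Gorilla),(Prionailurus,((Candida,(Mustela,Escherichia),(Musca,Salmo)),Mus))).
That clade contains 10 terminal taxa: Candida, Escherichia, Gorilla, Hordeum, Mus, Musca, Mustela, Prionailurus, Salmo, Takifugu.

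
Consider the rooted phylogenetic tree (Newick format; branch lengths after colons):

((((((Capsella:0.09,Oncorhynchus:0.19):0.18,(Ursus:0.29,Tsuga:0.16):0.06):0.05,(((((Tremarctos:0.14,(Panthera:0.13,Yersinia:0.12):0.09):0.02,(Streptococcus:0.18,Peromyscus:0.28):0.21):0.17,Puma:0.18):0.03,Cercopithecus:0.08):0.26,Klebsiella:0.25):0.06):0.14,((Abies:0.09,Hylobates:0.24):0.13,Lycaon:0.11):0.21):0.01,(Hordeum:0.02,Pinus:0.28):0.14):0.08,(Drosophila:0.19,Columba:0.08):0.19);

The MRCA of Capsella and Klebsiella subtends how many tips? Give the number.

12

The MRCA of Capsella and Klebsiella is the node subtending (((Capsella,Oncorhynchus),(Ursus,Tsuga)),(((((Tremarctos,(Panthera,Yersinia)),(Streptococcus,Peromyscus)),Puma),Cercopithecus),Klebsiella)).
That clade contains 12 terminal taxa: Capsella, Cercopithecus, Klebsiella, Oncorhynchus, Panthera, Peromyscus, Puma, Streptococcus, Tremarctos, Tsuga, Ursus, Yersinia.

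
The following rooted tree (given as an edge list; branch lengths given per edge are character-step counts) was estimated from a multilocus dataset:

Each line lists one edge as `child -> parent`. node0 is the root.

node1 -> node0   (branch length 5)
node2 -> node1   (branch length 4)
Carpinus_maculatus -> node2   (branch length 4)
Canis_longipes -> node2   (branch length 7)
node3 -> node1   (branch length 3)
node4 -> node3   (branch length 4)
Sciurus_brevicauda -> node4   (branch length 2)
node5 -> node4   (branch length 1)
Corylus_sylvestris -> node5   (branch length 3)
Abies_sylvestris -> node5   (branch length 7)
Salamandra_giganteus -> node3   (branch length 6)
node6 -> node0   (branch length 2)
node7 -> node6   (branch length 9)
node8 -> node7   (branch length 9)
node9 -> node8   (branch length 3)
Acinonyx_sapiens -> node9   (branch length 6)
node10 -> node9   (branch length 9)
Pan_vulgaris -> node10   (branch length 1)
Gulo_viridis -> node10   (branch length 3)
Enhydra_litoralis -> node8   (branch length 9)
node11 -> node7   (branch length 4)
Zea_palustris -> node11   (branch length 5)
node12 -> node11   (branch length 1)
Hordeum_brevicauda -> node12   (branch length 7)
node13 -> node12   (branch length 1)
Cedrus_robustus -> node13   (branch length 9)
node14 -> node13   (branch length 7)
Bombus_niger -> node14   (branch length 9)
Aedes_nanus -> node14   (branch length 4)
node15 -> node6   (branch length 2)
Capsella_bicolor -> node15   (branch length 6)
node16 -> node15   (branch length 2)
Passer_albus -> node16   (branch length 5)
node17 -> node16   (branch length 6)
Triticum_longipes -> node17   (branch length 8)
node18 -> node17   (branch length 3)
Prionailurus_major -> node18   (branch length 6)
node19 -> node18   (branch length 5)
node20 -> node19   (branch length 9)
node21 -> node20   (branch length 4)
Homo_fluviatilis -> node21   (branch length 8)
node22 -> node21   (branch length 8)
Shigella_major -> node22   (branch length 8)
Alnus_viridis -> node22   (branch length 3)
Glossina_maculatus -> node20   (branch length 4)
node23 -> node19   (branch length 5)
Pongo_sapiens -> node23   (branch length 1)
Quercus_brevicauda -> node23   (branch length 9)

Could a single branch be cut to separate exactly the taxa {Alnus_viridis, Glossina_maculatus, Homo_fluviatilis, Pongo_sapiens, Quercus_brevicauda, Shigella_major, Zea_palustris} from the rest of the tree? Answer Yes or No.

No

The MRCA of the listed taxa subtends ((((Acinonyx_sapiens,(Pan_vulgaris,Gulo_viridis)),Enhydra_litoralis),(Zea_palustris,(Hordeum_brevicauda,(Cedrus_robustus,(Bombus_niger,Aedes_nanus))))),(Capsella_bicolor,(Passer_albus,(Triticum_longipes,(Prionailurus_major,(((Homo_fluviatilis,(Shigella_major,Alnus_viridis)),Glossina_maculatus),(Pongo_sapiens,Quercus_brevicauda))))))).
That clade also contains Acinonyx_sapiens, Aedes_nanus, Bombus_niger, Capsella_bicolor, Cedrus_robustus, Enhydra_litoralis, Gulo_viridis, Hordeum_brevicauda, Pan_vulgaris, Passer_albus, Prionailurus_major, Triticum_longipes, which are not in the proposed group, so the group is not monophyletic.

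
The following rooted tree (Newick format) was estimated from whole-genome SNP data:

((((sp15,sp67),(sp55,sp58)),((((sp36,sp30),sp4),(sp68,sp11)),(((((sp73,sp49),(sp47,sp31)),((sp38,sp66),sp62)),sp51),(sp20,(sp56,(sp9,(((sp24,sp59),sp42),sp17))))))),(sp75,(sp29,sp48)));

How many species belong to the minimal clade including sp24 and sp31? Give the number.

15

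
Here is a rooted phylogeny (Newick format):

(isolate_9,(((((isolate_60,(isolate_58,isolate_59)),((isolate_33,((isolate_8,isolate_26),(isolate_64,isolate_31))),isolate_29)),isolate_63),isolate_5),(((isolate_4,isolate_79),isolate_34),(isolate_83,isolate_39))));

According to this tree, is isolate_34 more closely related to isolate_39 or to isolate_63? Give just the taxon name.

isolate_39

The MRCA of isolate_34 and isolate_39 subtends (((isolate_4,isolate_79),isolate_34),(isolate_83,isolate_39)) (5 taxa).
The MRCA of isolate_34 and isolate_63 subtends (((((isolate_60,(isolate_58,isolate_59)),((isolate_33,((isolate_8,isolate_26),(isolate_64,isolate_31))),isolate_29)),isolate_63),isolate_5),(((isolate_4,isolate_79),isolate_34),(isolate_83,isolate_39))) (16 taxa).
The first is nested inside the second, so isolate_34 shares a more recent common ancestor with isolate_39.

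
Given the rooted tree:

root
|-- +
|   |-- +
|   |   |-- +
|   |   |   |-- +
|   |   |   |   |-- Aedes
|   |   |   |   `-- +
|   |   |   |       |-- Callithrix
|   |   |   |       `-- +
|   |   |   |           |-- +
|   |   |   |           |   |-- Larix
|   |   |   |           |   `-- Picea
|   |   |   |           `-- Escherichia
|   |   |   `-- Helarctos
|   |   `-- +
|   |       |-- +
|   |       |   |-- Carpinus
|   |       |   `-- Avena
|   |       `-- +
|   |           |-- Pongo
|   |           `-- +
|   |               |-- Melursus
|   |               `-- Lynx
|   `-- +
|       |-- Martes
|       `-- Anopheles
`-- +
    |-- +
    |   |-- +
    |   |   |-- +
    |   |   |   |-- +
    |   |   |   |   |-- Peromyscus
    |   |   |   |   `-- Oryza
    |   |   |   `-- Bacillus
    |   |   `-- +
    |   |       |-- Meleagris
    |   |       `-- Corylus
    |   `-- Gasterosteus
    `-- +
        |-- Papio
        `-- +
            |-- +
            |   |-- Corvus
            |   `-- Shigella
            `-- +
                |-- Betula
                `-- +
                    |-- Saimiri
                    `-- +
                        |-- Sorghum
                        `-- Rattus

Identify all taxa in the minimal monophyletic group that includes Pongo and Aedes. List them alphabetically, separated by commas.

Tracing Pongo: it sits inside (Pongo,(Melursus,Lynx)).
Tracing Aedes: it sits inside (Aedes,(Callithrix,((Larix,Picea),Escherichia))).
The smallest clade enclosing both is (((Aedes,(Callithrix,((Larix,Picea),Escherichia))),Helarctos),((Carpinus,Avena),(Pongo,(Melursus,Lynx)))); the answer is its 11 terminal taxa in alphabetical order.

Aedes, Avena, Callithrix, Carpinus, Escherichia, Helarctos, Larix, Lynx, Melursus, Picea, Pongo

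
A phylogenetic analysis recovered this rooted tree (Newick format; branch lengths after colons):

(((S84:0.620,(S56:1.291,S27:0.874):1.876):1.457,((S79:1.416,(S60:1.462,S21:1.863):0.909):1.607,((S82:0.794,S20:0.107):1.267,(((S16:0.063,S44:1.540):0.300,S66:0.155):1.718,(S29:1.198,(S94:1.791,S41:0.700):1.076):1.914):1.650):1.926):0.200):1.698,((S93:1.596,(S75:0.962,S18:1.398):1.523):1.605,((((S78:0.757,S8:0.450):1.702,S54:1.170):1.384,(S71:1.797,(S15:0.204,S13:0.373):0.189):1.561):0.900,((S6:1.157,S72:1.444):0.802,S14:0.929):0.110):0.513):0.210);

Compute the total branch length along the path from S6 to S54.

The path runs S6 → … → MRCA → … → S54; the MRCA is the node subtending ((((S78,S8),S54),(S71,(S15,S13))),((S6,S72),S14)).
Branch lengths along that path: 1.157 + 0.802 + 0.110 + 0.900 + 1.384 + 1.170 = 5.523.

5.523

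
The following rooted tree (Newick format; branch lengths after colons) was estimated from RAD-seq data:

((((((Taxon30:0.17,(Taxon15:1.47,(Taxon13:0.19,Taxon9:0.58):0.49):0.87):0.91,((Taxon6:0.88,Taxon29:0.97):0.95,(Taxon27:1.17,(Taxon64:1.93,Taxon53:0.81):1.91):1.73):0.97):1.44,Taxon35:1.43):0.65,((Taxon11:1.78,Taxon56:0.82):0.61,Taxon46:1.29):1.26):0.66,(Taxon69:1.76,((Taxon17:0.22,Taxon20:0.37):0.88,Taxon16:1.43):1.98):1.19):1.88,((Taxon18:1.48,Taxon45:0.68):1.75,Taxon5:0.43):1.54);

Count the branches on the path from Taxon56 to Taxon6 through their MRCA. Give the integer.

8

The MRCA of Taxon56 and Taxon6 is the node subtending ((((Taxon30,(Taxon15,(Taxon13,Taxon9))),((Taxon6,Taxon29),(Taxon27,(Taxon64,Taxon53)))),Taxon35),((Taxon11,Taxon56),Taxon46)).
From Taxon56 up to that node: 3 branches. From Taxon6 up to the same node: 5 branches. Total: 3 + 5 = 8.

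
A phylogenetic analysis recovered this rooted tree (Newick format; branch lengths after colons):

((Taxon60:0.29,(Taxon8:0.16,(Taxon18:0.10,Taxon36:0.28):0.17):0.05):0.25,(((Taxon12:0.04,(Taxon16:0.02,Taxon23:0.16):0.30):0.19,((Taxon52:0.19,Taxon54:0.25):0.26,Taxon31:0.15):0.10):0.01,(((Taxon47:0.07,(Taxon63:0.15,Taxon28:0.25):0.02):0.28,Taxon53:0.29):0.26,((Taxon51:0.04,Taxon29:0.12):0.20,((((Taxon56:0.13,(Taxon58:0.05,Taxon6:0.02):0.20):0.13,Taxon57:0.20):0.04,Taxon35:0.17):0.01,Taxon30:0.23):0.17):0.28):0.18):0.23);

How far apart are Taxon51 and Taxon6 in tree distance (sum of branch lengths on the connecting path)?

The path runs Taxon51 → … → MRCA → … → Taxon6; the MRCA is the node subtending ((Taxon51,Taxon29),((((Taxon56,(Taxon58,Taxon6)),Taxon57),Taxon35),Taxon30)).
Branch lengths along that path: 0.04 + 0.20 + 0.17 + 0.01 + 0.04 + 0.13 + 0.20 + 0.02 = 0.81.

0.81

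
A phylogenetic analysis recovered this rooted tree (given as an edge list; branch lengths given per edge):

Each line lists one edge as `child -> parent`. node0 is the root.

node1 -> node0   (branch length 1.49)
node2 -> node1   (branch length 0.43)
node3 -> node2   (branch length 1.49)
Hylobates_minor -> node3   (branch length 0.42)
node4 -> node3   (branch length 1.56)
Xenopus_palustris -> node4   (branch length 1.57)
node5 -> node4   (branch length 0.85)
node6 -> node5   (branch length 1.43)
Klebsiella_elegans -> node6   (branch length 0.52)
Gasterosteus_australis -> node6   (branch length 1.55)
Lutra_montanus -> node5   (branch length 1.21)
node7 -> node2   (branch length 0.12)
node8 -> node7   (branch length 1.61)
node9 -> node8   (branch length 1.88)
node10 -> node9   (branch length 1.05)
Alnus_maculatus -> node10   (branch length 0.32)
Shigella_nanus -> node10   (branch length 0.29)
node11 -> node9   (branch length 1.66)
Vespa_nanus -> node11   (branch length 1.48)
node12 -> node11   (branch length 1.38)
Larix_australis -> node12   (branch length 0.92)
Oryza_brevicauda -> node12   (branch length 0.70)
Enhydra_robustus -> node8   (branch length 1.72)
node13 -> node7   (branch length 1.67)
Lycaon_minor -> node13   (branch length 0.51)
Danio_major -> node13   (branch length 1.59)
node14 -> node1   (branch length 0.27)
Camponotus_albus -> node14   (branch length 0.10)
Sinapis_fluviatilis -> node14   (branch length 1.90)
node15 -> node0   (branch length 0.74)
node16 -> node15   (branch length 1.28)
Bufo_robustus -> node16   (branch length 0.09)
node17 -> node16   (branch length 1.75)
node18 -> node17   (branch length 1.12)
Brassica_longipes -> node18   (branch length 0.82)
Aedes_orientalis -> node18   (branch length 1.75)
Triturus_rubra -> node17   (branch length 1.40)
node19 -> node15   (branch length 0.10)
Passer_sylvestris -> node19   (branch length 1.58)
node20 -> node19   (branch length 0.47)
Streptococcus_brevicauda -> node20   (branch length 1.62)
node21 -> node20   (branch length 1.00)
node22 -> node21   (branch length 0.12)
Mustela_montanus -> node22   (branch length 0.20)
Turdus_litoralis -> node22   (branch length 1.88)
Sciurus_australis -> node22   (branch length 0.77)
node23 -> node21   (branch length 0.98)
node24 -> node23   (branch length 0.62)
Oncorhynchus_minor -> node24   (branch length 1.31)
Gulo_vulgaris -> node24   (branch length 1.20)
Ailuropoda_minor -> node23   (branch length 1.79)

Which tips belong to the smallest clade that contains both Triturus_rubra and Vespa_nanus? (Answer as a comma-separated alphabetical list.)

Tracing Triturus_rubra: it sits inside ((Brassica_longipes,Aedes_orientalis),Triturus_rubra).
Tracing Vespa_nanus: it sits inside (Vespa_nanus,(Larix_australis,Oryza_brevicauda)).
The smallest clade enclosing both is the whole tree (their MRCA is the root), so the answer is all 27 tips in alphabetical order.

Aedes_orientalis, Ailuropoda_minor, Alnus_maculatus, Brassica_longipes, Bufo_robustus, Camponotus_albus, Danio_major, Enhydra_robustus, Gasterosteus_australis, Gulo_vulgaris, Hylobates_minor, Klebsiella_elegans, Larix_australis, Lutra_montanus, Lycaon_minor, Mustela_montanus, Oncorhynchus_minor, Oryza_brevicauda, Passer_sylvestris, Sciurus_australis, Shigella_nanus, Sinapis_fluviatilis, Streptococcus_brevicauda, Triturus_rubra, Turdus_litoralis, Vespa_nanus, Xenopus_palustris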